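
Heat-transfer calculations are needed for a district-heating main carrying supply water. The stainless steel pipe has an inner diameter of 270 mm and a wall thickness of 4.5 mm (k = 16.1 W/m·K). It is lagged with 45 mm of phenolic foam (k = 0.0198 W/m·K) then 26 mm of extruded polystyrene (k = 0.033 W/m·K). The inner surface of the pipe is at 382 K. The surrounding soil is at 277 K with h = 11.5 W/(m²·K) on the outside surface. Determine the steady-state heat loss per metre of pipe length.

Per-layer cylindrical resistances, series-summed:
R_stainless steel pipe wall = ln(139.5/135)/(2π×16.1×1) = 3.241×10^-4 K/W
R_phenolic foam = ln(184.5/139.5)/(2π×0.0198×1) = 2.247 K/W
R_extruded polystyrene = ln(210.5/184.5)/(2π×0.033×1) = 0.6358 K/W
R_outer film = 1/(h_o·2πr_oL) = 1/(11.5×2π×0.2105×1) = 0.06575 K/W
R_total = 2.949 K/W
Q = ΔT/R_total = 105/2.949

q′ ≈ 35.6 W/m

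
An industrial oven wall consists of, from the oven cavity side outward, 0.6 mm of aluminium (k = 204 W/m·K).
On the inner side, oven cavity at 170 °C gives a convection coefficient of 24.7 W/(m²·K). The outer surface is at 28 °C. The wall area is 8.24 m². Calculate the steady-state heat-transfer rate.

Q ≈ 28900 W

Treating each layer as a thermal resistance in series:
R_inner film = 1/(h_i·A) = 1/(24.7×8.24) = 0.004913 K/W
R_aluminium = L/(kA) = 0.0006/(204×8.24) = 3.569×10^-7 K/W
R_total = 0.004914 K/W
Q = ΔT / R_total = 142 / 0.004914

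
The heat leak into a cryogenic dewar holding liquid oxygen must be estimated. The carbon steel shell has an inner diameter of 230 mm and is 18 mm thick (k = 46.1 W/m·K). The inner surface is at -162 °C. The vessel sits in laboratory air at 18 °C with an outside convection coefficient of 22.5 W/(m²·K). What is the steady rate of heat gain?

Q ≈ 891 W

Spherical conduction: R = (1/r_in − 1/r_out)/(4πk) per layer; series-sum.
R_carbon steel shell = (1/0.115 − 1/0.133)/(4π×46.1) = 0.002031 K/W
R_outer film = 1/(h·4πr_o²) = 1/(22.5×4π×0.133²) = 0.1999 K/W
R_total = 0.202 K/W
Q = ΔT/R_total = 180/0.202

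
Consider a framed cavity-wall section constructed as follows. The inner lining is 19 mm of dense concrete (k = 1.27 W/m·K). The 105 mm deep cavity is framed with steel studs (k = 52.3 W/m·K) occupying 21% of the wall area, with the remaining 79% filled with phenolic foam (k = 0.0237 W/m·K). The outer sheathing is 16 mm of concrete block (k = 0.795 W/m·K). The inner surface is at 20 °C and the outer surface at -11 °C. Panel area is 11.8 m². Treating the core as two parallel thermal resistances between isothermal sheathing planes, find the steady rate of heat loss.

Q ≈ 8200 W

Sheathing layers in series; stud and cavity paths in parallel between them.
R_inner = 0.019/(1.27×11.8) = 0.001268 K/W
R_stud  = 0.105/(52.3×0.21×11.8) = 8.102×10^-4 K/W
R_cav   = 0.105/(0.0237×0.79×11.8) = 0.4753 K/W
1/R_core = 1/R_stud + 1/R_cav → R_core = 8.088×10^-4 K/W
R_outer = 0.016/(0.795×11.8) = 0.001706 K/W
R_total = 0.003782 K/W
Q = ΔT/R_total = 31/0.003782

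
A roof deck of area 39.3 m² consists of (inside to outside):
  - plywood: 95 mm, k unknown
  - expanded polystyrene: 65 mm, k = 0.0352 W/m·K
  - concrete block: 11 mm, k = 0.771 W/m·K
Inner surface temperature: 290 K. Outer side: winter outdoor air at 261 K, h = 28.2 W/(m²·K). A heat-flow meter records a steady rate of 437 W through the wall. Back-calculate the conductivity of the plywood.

Model the wall as resistances in series:
R_expanded polystyrene = L/(kA) = 0.065/(0.0352×39.3) = 0.04699 K/W
R_concrete block = L/(kA) = 0.011/(0.771×39.3) = 3.63×10^-4 K/W
R_outer film = 1/(h_o·A) = 1/(28.2×39.3) = 9.023×10^-4 K/W
Sum of known resistances R_other = 0.04825 K/W
Total R = ΔT/Q = 29/437 = 0.06636 K/W
R_plywood = R_total − R_other = 0.01811 K/W
k = L/(R·A) = 0.095/(0.01811×39.3)

k ≈ 0.133 W/(m·K)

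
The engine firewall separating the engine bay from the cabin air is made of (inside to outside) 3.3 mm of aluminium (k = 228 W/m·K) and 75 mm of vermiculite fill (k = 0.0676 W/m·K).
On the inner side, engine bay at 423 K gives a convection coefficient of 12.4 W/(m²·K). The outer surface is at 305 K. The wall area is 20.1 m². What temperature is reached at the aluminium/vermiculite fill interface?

T ≈ 415 K

Treating each layer as a thermal resistance in series:
R_inner film = 1/(h_i·A) = 1/(12.4×20.1) = 0.004012 K/W
R_aluminium = L/(kA) = 0.0033/(228×20.1) = 7.201×10^-7 K/W
R_vermiculite fill = L/(kA) = 0.075/(0.0676×20.1) = 0.0552 K/W
R_total = 0.05921 K/W;  Q = ΔT/R_total = 118/0.05921 = 1993 W
T_interface = T_inner − Q·ΣR(inner→interface) = 423 − 1990×0.004013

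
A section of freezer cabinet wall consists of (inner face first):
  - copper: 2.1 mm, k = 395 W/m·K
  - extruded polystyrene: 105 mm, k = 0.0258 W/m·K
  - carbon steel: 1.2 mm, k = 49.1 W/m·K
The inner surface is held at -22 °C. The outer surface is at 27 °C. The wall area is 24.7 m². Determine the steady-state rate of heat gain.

Q ≈ 297 W

Series thermal resistances:
R_copper = L/(kA) = 0.0021/(395×24.7) = 2.152×10^-7 K/W
R_extruded polystyrene = L/(kA) = 0.105/(0.0258×24.7) = 0.1648 K/W
R_carbon steel = L/(kA) = 0.0012/(49.1×24.7) = 9.895×10^-7 K/W
R_total = 0.1648 K/W
Q = ΔT / R_total = 49 / 0.1648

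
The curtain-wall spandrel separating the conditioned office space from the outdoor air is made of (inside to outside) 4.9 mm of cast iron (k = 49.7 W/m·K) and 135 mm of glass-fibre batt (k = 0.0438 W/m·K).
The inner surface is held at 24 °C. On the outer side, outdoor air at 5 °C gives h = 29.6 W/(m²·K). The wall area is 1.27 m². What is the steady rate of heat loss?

Q ≈ 7.74 W

Thermal resistances in series:
R_cast iron = L/(kA) = 0.0049/(49.7×1.27) = 7.763×10^-5 K/W
R_glass-fibre batt = L/(kA) = 0.135/(0.0438×1.27) = 2.427 K/W
R_outer film = 1/(h_o·A) = 1/(29.6×1.27) = 0.0266 K/W
R_total = 2.454 K/W
Q = ΔT / R_total = 19 / 2.454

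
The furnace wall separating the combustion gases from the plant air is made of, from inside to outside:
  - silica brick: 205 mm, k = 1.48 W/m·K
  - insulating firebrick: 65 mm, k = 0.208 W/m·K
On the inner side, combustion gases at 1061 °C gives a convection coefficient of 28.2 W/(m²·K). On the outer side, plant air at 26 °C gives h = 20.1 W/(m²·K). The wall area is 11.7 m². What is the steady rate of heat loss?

Treating each layer as a thermal resistance in series:
R_inner film = 1/(h_i·A) = 1/(28.2×11.7) = 0.003031 K/W
R_silica brick = L/(kA) = 0.205/(1.48×11.7) = 0.01184 K/W
R_insulating firebrick = L/(kA) = 0.065/(0.208×11.7) = 0.02671 K/W
R_outer film = 1/(h_o·A) = 1/(20.1×11.7) = 0.004252 K/W
R_total = 0.04583 K/W
Q = ΔT / R_total = 1035 / 0.04583

Q ≈ 22600 W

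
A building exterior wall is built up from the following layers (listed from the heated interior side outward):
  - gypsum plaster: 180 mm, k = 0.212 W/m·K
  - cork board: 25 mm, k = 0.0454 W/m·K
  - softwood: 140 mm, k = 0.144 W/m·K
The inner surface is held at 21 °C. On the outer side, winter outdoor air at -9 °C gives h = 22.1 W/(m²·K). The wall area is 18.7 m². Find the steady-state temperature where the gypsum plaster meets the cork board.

T ≈ 10.5 °C

Model the wall as resistances in series:
R_gypsum plaster = L/(kA) = 0.18/(0.212×18.7) = 0.0454 K/W
R_cork board = L/(kA) = 0.025/(0.0454×18.7) = 0.02945 K/W
R_softwood = L/(kA) = 0.14/(0.144×18.7) = 0.05199 K/W
R_outer film = 1/(h_o·A) = 1/(22.1×18.7) = 0.00242 K/W
R_total = 0.1293 K/W;  Q = ΔT/R_total = 30/0.1293 = 232.1 W
T_interface = T_inner − Q·ΣR(inner→interface) = 21 − 232×0.0454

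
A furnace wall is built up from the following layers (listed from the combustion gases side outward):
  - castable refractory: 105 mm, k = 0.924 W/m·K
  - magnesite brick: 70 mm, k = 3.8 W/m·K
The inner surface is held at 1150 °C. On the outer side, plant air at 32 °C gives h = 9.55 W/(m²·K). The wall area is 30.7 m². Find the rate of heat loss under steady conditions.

Q ≈ 145000 W

Using the resistance-network approach (series):
R_castable refractory = L/(kA) = 0.105/(0.924×30.7) = 0.003702 K/W
R_magnesite brick = L/(kA) = 0.07/(3.8×30.7) = 6×10^-4 K/W
R_outer film = 1/(h_o·A) = 1/(9.55×30.7) = 0.003411 K/W
R_total = 0.007712 K/W
Q = ΔT / R_total = 1118 / 0.007712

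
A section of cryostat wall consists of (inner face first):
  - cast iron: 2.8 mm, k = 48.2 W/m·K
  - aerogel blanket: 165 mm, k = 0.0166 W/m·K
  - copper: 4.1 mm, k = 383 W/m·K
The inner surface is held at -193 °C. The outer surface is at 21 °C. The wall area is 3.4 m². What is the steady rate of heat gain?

Series thermal resistances:
R_cast iron = L/(kA) = 0.0028/(48.2×3.4) = 1.709×10^-5 K/W
R_aerogel blanket = L/(kA) = 0.165/(0.0166×3.4) = 2.923 K/W
R_copper = L/(kA) = 0.0041/(383×3.4) = 3.149×10^-6 K/W
R_total = 2.923 K/W
Q = ΔT / R_total = 214 / 2.923

Q ≈ 73.2 W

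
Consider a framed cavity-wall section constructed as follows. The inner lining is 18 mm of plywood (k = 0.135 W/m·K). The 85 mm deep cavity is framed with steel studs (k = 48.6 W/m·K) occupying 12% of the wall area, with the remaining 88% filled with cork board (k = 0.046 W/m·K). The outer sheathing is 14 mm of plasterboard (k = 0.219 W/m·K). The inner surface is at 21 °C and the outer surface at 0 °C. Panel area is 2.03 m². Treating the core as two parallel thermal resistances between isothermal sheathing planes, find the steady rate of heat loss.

Q ≈ 201 W

Sheathing layers in series; stud and cavity paths in parallel between them.
R_inner = 0.018/(0.135×2.03) = 0.06568 K/W
R_stud  = 0.085/(48.6×0.12×2.03) = 0.00718 K/W
R_cav   = 0.085/(0.046×0.88×2.03) = 1.034 K/W
1/R_core = 1/R_stud + 1/R_cav → R_core = 0.00713 K/W
R_outer = 0.014/(0.219×2.03) = 0.03149 K/W
R_total = 0.1043 K/W
Q = ΔT/R_total = 21/0.1043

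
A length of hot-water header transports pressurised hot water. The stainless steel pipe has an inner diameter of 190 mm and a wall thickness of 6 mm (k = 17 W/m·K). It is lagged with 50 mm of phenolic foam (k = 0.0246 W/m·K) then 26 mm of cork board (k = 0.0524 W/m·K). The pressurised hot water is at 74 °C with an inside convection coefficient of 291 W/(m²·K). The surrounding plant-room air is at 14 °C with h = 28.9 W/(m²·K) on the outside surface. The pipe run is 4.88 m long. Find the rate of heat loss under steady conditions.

Per-layer cylindrical resistances, series-summed:
R_inner film = 1/(h_i·2πr₁L) = 1/(291×2π×0.095×4.88) = 0.00118 K/W
R_stainless steel pipe wall = ln(101/95)/(2π×17×4.88) = 1.175×10^-4 K/W
R_phenolic foam = ln(151/101)/(2π×0.0246×4.88) = 0.5332 K/W
R_cork board = ln(177/151)/(2π×0.0524×4.88) = 0.09888 K/W
R_outer film = 1/(h_o·2πr_oL) = 1/(28.9×2π×0.177×4.88) = 0.006376 K/W
R_total = 0.6397 K/W
Q = ΔT/R_total = 60/0.6397

Q ≈ 93.8 W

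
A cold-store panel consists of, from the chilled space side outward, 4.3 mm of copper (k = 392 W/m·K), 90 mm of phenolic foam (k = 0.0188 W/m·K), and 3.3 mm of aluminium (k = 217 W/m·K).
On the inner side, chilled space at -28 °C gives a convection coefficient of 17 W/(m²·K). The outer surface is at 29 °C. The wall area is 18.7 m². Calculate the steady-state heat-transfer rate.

Using the resistance-network approach (series):
R_inner film = 1/(h_i·A) = 1/(17×18.7) = 0.003146 K/W
R_copper = L/(kA) = 0.0043/(392×18.7) = 5.866×10^-7 K/W
R_phenolic foam = L/(kA) = 0.09/(0.0188×18.7) = 0.256 K/W
R_aluminium = L/(kA) = 0.0033/(217×18.7) = 8.132×10^-7 K/W
R_total = 0.2591 K/W
Q = ΔT / R_total = 57 / 0.2591

Q ≈ 220 W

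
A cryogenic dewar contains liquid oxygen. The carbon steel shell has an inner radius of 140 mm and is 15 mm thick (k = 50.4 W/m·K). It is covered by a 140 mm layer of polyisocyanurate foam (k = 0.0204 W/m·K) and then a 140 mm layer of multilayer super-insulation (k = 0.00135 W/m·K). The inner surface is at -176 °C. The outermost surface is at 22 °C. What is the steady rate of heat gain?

For a spherical shell R = (1/r₁ − 1/r₂)/(4πk); film R = 1/(h·4πr²). In series:
R_carbon steel shell = (1/0.14 − 1/0.155)/(4π×50.4) = 0.001091 K/W
R_polyisocyanurate foam = (1/0.155 − 1/0.295)/(4π×0.0204) = 11.94 K/W
R_multilayer super-insulation = (1/0.295 − 1/0.435)/(4π×0.00135) = 64.31 K/W
R_total = 76.25 K/W
Q = ΔT/R_total = 198/76.25

Q ≈ 2.6 W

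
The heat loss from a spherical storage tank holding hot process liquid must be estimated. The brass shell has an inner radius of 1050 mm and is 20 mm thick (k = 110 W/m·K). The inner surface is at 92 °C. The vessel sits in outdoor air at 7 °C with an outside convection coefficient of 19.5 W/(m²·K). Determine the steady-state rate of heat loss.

Radial (spherical) resistances in series:
R_brass shell = (1/1.05 − 1/1.07)/(4π×110) = 1.288×10^-5 K/W
R_outer film = 1/(h·4πr_o²) = 1/(19.5×4π×1.07²) = 0.003564 K/W
R_total = 0.003577 K/W
Q = ΔT/R_total = 85/0.003577

Q ≈ 23800 W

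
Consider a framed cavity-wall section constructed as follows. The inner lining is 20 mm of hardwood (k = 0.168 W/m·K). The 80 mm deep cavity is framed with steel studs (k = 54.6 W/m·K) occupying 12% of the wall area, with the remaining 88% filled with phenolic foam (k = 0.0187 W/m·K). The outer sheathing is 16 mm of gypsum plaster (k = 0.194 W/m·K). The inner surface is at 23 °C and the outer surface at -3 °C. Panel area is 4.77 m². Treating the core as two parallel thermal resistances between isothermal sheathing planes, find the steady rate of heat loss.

Q ≈ 580 W

Sheathing layers in series; stud and cavity paths in parallel between them.
R_inner = 0.02/(0.168×4.77) = 0.02496 K/W
R_stud  = 0.08/(54.6×0.12×4.77) = 0.00256 K/W
R_cav   = 0.08/(0.0187×0.88×4.77) = 1.019 K/W
1/R_core = 1/R_stud + 1/R_cav → R_core = 0.002553 K/W
R_outer = 0.016/(0.194×4.77) = 0.01729 K/W
R_total = 0.0448 K/W
Q = ΔT/R_total = 26/0.0448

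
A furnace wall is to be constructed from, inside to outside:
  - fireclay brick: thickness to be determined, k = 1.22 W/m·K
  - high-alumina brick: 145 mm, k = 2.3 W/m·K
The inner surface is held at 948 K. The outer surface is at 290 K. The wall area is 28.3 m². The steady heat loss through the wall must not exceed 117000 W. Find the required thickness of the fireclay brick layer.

L ≈ 117 mm

Using the resistance-network approach (series):
R_high-alumina brick = L/(kA) = 0.145/(2.3×28.3) = 0.002228 K/W
Sum of the known resistances R_other = 0.002228 K/W
Required total resistance R_tot = ΔT/Q_allow = 658/117000 = 0.005624 K/W
R_fireclay brick = R_tot − R_other = 0.003396 K/W
L = R·k·A = 0.003396×1.22×28.3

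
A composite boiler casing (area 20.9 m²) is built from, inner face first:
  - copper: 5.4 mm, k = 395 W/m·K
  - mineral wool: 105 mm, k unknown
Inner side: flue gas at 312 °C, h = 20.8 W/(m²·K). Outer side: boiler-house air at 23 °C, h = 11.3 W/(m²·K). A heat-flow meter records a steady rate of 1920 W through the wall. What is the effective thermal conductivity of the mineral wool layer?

k ≈ 0.0349 W/(m·K)

Using the resistance-network approach (series):
R_inner film = 1/(h_i·A) = 1/(20.8×20.9) = 0.0023 K/W
R_copper = L/(kA) = 0.0054/(395×20.9) = 6.541×10^-7 K/W
R_outer film = 1/(h_o·A) = 1/(11.3×20.9) = 0.004234 K/W
Sum of known resistances R_other = 0.006535 K/W
Total R = ΔT/Q = 289/1920 = 0.1505 K/W
R_mineral wool = R_total − R_other = 0.144 K/W
k = L/(R·A) = 0.105/(0.144×20.9)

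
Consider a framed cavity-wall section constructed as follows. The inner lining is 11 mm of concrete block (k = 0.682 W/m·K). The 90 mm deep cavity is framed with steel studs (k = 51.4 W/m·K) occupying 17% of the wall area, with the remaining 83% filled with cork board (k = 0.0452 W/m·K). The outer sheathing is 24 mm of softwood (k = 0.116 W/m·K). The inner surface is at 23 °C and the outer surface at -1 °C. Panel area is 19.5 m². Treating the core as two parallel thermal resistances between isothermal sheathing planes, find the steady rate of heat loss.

Sheathing layers in series; stud and cavity paths in parallel between them.
R_inner = 0.011/(0.682×19.5) = 8.271×10^-4 K/W
R_stud  = 0.09/(51.4×0.17×19.5) = 5.282×10^-4 K/W
R_cav   = 0.09/(0.0452×0.83×19.5) = 0.123 K/W
1/R_core = 1/R_stud + 1/R_cav → R_core = 5.259×10^-4 K/W
R_outer = 0.024/(0.116×19.5) = 0.01061 K/W
R_total = 0.01196 K/W
Q = ΔT/R_total = 24/0.01196

Q ≈ 2010 W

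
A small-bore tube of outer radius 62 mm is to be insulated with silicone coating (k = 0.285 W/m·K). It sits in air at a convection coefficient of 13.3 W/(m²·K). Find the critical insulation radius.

For a cylinder r_cr = k/h = 0.285/13.3
r_cr = 21.4 mm; since the bare radius (62 mm) is above r_cr, any added insulation will reduce heat loss.

r_cr ≈ 21.4 mm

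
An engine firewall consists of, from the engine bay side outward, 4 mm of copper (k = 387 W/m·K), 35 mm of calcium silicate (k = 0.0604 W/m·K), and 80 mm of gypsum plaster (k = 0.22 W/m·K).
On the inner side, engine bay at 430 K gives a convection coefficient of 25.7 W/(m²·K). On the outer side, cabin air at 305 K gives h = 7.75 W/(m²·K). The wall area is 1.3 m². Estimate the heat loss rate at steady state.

Q ≈ 146 W

Using the resistance-network approach (series):
R_inner film = 1/(h_i·A) = 1/(25.7×1.3) = 0.02993 K/W
R_copper = L/(kA) = 0.004/(387×1.3) = 7.951×10^-6 K/W
R_calcium silicate = L/(kA) = 0.035/(0.0604×1.3) = 0.4457 K/W
R_gypsum plaster = L/(kA) = 0.08/(0.22×1.3) = 0.2797 K/W
R_outer film = 1/(h_o·A) = 1/(7.75×1.3) = 0.09926 K/W
R_total = 0.8547 K/W
Q = ΔT / R_total = 125 / 0.8547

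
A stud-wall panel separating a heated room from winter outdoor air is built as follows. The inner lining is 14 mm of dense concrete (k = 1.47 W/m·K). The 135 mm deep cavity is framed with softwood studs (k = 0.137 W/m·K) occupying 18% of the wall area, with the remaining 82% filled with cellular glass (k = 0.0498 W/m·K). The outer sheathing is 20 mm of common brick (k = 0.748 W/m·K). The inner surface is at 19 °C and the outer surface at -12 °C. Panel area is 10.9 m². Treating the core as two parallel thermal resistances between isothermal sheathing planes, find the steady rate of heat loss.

Sheathing layers in series; stud and cavity paths in parallel between them.
R_inner = 0.014/(1.47×10.9) = 8.737×10^-4 K/W
R_stud  = 0.135/(0.137×0.18×10.9) = 0.5022 K/W
R_cav   = 0.135/(0.0498×0.82×10.9) = 0.3033 K/W
1/R_core = 1/R_stud + 1/R_cav → R_core = 0.1891 K/W
R_outer = 0.02/(0.748×10.9) = 0.002453 K/W
R_total = 0.1924 K/W
Q = ΔT/R_total = 31/0.1924

Q ≈ 161 W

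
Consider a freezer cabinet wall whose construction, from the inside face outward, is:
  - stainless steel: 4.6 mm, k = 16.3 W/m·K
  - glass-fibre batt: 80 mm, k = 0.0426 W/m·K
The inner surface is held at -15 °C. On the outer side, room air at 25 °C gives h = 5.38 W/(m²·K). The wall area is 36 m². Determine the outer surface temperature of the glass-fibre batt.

T ≈ 21.4 °C

Model the wall as resistances in series:
R_stainless steel = L/(kA) = 0.0046/(16.3×36) = 7.839×10^-6 K/W
R_glass-fibre batt = L/(kA) = 0.08/(0.0426×36) = 0.05216 K/W
R_outer film = 1/(h_o·A) = 1/(5.38×36) = 0.005163 K/W
R_total = 0.05734 K/W;  Q = ΔT/R_total = 40/0.05734 = 697.6 W
T_interface = T_inner + Q·ΣR(inner→interface) = -15 + 698×0.05217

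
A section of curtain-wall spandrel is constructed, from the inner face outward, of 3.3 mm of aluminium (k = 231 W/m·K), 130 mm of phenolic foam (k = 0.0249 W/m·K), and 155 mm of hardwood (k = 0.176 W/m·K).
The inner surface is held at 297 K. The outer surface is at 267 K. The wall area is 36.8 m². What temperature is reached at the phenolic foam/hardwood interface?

T ≈ 271 K

Using the resistance-network approach (series):
R_aluminium = L/(kA) = 0.0033/(231×36.8) = 3.882×10^-7 K/W
R_phenolic foam = L/(kA) = 0.13/(0.0249×36.8) = 0.1419 K/W
R_hardwood = L/(kA) = 0.155/(0.176×36.8) = 0.02393 K/W
R_total = 0.1658 K/W;  Q = ΔT/R_total = 30/0.1658 = 180.9 W
T_interface = T_inner − Q·ΣR(inner→interface) = 297 − 181×0.1419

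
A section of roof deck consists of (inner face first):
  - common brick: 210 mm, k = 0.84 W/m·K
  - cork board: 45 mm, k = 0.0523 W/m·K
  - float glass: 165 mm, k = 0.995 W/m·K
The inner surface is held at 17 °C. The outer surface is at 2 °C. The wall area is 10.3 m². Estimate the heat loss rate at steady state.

Thermal resistances in series:
R_common brick = L/(kA) = 0.21/(0.84×10.3) = 0.02427 K/W
R_cork board = L/(kA) = 0.045/(0.0523×10.3) = 0.08354 K/W
R_float glass = L/(kA) = 0.165/(0.995×10.3) = 0.0161 K/W
R_total = 0.1239 K/W
Q = ΔT / R_total = 15 / 0.1239

Q ≈ 121 W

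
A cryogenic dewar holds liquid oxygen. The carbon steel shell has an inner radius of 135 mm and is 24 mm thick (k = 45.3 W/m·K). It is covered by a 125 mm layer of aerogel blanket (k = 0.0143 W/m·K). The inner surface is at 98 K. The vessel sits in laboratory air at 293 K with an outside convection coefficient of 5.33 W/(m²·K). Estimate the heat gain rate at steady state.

Spherical conduction: R = (1/r_in − 1/r_out)/(4πk) per layer; series-sum.
R_carbon steel shell = (1/0.135 − 1/0.159)/(4π×45.3) = 0.001964 K/W
R_aerogel blanket = (1/0.159 − 1/0.284)/(4π×0.0143) = 15.4 K/W
R_outer film = 1/(h·4πr_o²) = 1/(5.33×4π×0.284²) = 0.1851 K/W
R_total = 15.59 K/W
Q = ΔT/R_total = 195/15.59

Q ≈ 12.5 W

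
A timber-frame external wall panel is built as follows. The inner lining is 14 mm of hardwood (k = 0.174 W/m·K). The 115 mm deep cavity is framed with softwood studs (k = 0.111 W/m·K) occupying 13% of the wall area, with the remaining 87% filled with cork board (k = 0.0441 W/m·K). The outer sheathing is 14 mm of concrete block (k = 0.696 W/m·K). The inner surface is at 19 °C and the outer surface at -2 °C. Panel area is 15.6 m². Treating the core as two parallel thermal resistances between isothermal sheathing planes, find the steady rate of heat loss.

Sheathing layers in series; stud and cavity paths in parallel between them.
R_inner = 0.014/(0.174×15.6) = 0.005158 K/W
R_stud  = 0.115/(0.111×0.13×15.6) = 0.5109 K/W
R_cav   = 0.115/(0.0441×0.87×15.6) = 0.1921 K/W
1/R_core = 1/R_stud + 1/R_cav → R_core = 0.1396 K/W
R_outer = 0.014/(0.696×15.6) = 0.001289 K/W
R_total = 0.1461 K/W
Q = ΔT/R_total = 21/0.1461

Q ≈ 144 W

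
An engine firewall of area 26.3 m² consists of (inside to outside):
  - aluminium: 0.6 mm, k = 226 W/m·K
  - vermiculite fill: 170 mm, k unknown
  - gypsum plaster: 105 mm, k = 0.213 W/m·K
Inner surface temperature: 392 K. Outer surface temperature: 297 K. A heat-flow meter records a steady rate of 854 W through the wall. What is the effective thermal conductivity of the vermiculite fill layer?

k ≈ 0.0699 W/(m·K)

Treating each layer as a thermal resistance in series:
R_aluminium = L/(kA) = 0.0006/(226×26.3) = 1.009×10^-7 K/W
R_gypsum plaster = L/(kA) = 0.105/(0.213×26.3) = 0.01874 K/W
Sum of known resistances R_other = 0.01874 K/W
Total R = ΔT/Q = 95/854 = 0.1112 K/W
R_vermiculite fill = R_total − R_other = 0.0925 K/W
k = L/(R·A) = 0.17/(0.0925×26.3)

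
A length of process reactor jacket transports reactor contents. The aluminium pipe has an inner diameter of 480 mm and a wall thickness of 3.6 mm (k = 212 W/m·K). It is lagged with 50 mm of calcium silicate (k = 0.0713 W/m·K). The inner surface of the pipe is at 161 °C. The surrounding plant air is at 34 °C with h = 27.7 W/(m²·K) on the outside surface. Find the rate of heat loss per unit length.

Cylindrical conduction, so R = ln(r₂/r₁)/(2πkL) per layer, in series:
R_aluminium pipe wall = ln(243.6/240)/(2π×212×1) = 1.118×10^-5 K/W
R_calcium silicate = ln(293.6/243.6)/(2π×0.0713×1) = 0.4167 K/W
R_outer film = 1/(h_o·2πr_oL) = 1/(27.7×2π×0.2936×1) = 0.01957 K/W
R_total = 0.4363 K/W
Q = ΔT/R_total = 127/0.4363

q′ ≈ 291 W/m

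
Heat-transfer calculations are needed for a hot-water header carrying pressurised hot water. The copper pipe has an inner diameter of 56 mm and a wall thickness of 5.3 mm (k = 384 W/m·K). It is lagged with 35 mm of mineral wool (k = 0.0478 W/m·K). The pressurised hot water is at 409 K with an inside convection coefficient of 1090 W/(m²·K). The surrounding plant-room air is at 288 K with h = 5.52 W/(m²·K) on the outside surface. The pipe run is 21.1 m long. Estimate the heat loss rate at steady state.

Q ≈ 906 W

Radial resistances (cylindrical: R_cond = ln(r_o/r_i)/(2πkL), R_conv = 1/(h·2πrL)):
R_inner film = 1/(h_i·2πr₁L) = 1/(1090×2π×0.028×21.1) = 2.471×10^-4 K/W
R_copper pipe wall = ln(33.3/28)/(2π×384×21.1) = 3.405×10^-6 K/W
R_mineral wool = ln(68.3/33.3)/(2π×0.0478×21.1) = 0.1134 K/W
R_outer film = 1/(h_o·2πr_oL) = 1/(5.52×2π×0.0683×21.1) = 0.02001 K/W
R_total = 0.1336 K/W
Q = ΔT/R_total = 121/0.1336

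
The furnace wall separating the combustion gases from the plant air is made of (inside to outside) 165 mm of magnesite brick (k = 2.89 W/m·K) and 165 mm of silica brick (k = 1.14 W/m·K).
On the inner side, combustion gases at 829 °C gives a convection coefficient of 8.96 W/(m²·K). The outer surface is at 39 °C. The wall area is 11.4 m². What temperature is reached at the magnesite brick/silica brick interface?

Using the resistance-network approach (series):
R_inner film = 1/(h_i·A) = 1/(8.96×11.4) = 0.00979 K/W
R_magnesite brick = L/(kA) = 0.165/(2.89×11.4) = 0.005008 K/W
R_silica brick = L/(kA) = 0.165/(1.14×11.4) = 0.0127 K/W
R_total = 0.02749 K/W;  Q = ΔT/R_total = 790/0.02749 = 28730 W
T_interface = T_inner − Q·ΣR(inner→interface) = 829 − 28700×0.0148

T ≈ 404 °C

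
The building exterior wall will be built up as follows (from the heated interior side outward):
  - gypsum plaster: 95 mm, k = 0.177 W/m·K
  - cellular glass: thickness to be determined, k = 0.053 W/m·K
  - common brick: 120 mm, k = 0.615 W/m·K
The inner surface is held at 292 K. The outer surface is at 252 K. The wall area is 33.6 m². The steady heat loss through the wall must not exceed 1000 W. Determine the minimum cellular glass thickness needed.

L ≈ 32.4 mm

Thermal resistances in series:
R_gypsum plaster = L/(kA) = 0.095/(0.177×33.6) = 0.01597 K/W
R_common brick = L/(kA) = 0.12/(0.615×33.6) = 0.005807 K/W
Sum of the known resistances R_other = 0.02178 K/W
Required total resistance R_tot = ΔT/Q_allow = 40/1000 = 0.04 K/W
R_cellular glass = R_tot − R_other = 0.01822 K/W
L = R·k·A = 0.01822×0.053×33.6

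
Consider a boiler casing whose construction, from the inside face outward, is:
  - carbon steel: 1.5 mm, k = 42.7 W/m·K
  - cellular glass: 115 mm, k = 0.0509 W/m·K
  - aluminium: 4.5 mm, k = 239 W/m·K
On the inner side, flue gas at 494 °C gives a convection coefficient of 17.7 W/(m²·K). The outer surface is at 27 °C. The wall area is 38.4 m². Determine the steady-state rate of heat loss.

Using the resistance-network approach (series):
R_inner film = 1/(h_i·A) = 1/(17.7×38.4) = 0.001471 K/W
R_carbon steel = L/(kA) = 0.0015/(42.7×38.4) = 9.148×10^-7 K/W
R_cellular glass = L/(kA) = 0.115/(0.0509×38.4) = 0.05884 K/W
R_aluminium = L/(kA) = 0.0045/(239×38.4) = 4.903×10^-7 K/W
R_total = 0.06031 K/W
Q = ΔT / R_total = 467 / 0.06031

Q ≈ 7740 W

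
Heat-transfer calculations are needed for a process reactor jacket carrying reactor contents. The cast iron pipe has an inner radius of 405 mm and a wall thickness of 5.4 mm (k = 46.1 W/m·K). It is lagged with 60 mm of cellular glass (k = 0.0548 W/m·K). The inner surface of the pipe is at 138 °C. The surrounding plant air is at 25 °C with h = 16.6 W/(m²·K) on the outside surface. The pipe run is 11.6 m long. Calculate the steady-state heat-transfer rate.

Q ≈ 3150 W

Radial resistances (cylindrical: R_cond = ln(r_o/r_i)/(2πkL), R_conv = 1/(h·2πrL)):
R_cast iron pipe wall = ln(410.4/405)/(2π×46.1×11.6) = 3.942×10^-6 K/W
R_cellular glass = ln(470.4/410.4)/(2π×0.0548×11.6) = 0.03416 K/W
R_outer film = 1/(h_o·2πr_oL) = 1/(16.6×2π×0.4704×11.6) = 0.001757 K/W
R_total = 0.03592 K/W
Q = ΔT/R_total = 113/0.03592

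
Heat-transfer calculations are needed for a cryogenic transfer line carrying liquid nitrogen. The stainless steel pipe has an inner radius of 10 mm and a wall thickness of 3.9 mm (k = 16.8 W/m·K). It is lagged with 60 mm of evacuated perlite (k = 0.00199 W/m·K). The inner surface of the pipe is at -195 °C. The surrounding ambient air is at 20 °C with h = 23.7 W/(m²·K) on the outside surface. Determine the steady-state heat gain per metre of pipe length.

Treating each annulus and film as a series resistance:
R_stainless steel pipe wall = ln(13.9/10)/(2π×16.8×1) = 0.00312 K/W
R_evacuated perlite = ln(73.9/13.9)/(2π×0.00199×1) = 133.6 K/W
R_outer film = 1/(h_o·2πr_oL) = 1/(23.7×2π×0.0739×1) = 0.09087 K/W
R_total = 133.7 K/W
Q = ΔT/R_total = 215/133.7

q′ ≈ 1.61 W/m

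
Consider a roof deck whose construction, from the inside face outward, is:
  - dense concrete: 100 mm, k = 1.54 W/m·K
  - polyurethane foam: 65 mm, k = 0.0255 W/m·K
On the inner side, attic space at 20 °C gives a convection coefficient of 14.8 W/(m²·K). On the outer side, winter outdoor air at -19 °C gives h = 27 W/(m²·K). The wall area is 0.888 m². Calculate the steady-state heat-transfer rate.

Treating each layer as a thermal resistance in series:
R_inner film = 1/(h_i·A) = 1/(14.8×0.888) = 0.07609 K/W
R_dense concrete = L/(kA) = 0.1/(1.54×0.888) = 0.07313 K/W
R_polyurethane foam = L/(kA) = 0.065/(0.0255×0.888) = 2.871 K/W
R_outer film = 1/(h_o·A) = 1/(27×0.888) = 0.04171 K/W
R_total = 3.061 K/W
Q = ΔT / R_total = 39 / 3.061

Q ≈ 12.7 W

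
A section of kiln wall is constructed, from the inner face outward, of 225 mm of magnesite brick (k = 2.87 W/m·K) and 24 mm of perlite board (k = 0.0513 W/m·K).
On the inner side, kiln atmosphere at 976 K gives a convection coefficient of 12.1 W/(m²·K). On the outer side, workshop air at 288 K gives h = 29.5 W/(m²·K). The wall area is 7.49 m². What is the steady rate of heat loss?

Q ≈ 7780 W

Using the resistance-network approach (series):
R_inner film = 1/(h_i·A) = 1/(12.1×7.49) = 0.01103 K/W
R_magnesite brick = L/(kA) = 0.225/(2.87×7.49) = 0.01047 K/W
R_perlite board = L/(kA) = 0.024/(0.0513×7.49) = 0.06246 K/W
R_outer film = 1/(h_o·A) = 1/(29.5×7.49) = 0.004526 K/W
R_total = 0.08849 K/W
Q = ΔT / R_total = 688 / 0.08849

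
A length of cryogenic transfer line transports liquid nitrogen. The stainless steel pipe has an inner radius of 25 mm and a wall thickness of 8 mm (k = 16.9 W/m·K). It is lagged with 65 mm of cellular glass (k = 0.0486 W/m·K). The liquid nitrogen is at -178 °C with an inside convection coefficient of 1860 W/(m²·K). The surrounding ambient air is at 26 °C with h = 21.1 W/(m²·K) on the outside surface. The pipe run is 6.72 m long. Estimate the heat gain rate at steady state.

Q ≈ 376 W

For a radial system each layer contributes R = ln(r_out/r_in)/(2πkL); films add R = 1/(hA).
R_inner film = 1/(h_i·2πr₁L) = 1/(1860×2π×0.025×6.72) = 5.093×10^-4 K/W
R_stainless steel pipe wall = ln(33/25)/(2π×16.9×6.72) = 3.891×10^-4 K/W
R_cellular glass = ln(98/33)/(2π×0.0486×6.72) = 0.5304 K/W
R_outer film = 1/(h_o·2πr_oL) = 1/(21.1×2π×0.098×6.72) = 0.01145 K/W
R_total = 0.5428 K/W
Q = ΔT/R_total = 204/0.5428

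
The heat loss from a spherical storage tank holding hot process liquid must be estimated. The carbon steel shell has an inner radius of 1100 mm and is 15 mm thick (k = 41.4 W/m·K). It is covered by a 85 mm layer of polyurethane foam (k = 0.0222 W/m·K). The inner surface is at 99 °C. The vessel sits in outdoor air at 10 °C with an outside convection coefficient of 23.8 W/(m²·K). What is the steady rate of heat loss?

Q ≈ 387 W

For a spherical shell R = (1/r₁ − 1/r₂)/(4πk); film R = 1/(h·4πr²). In series:
R_carbon steel shell = (1/1.1 − 1/1.115)/(4π×41.4) = 2.351×10^-5 K/W
R_polyurethane foam = (1/1.115 − 1/1.2)/(4π×0.0222) = 0.2277 K/W
R_outer film = 1/(h·4πr_o²) = 1/(23.8×4π×1.2²) = 0.002322 K/W
R_total = 0.2301 K/W
Q = ΔT/R_total = 89/0.2301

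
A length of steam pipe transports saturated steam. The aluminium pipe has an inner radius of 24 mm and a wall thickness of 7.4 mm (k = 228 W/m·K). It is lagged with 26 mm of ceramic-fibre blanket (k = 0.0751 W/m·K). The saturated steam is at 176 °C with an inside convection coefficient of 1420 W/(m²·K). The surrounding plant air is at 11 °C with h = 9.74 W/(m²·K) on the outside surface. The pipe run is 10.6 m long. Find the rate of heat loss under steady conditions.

Radial resistances (cylindrical: R_cond = ln(r_o/r_i)/(2πkL), R_conv = 1/(h·2πrL)):
R_inner film = 1/(h_i·2πr₁L) = 1/(1420×2π×0.024×10.6) = 4.406×10^-4 K/W
R_aluminium pipe wall = ln(31.4/24)/(2π×228×10.6) = 1.77×10^-5 K/W
R_ceramic-fibre blanket = ln(57.4/31.4)/(2π×0.0751×10.6) = 0.1206 K/W
R_outer film = 1/(h_o·2πr_oL) = 1/(9.74×2π×0.0574×10.6) = 0.02686 K/W
R_total = 0.1479 K/W
Q = ΔT/R_total = 165/0.1479

Q ≈ 1120 W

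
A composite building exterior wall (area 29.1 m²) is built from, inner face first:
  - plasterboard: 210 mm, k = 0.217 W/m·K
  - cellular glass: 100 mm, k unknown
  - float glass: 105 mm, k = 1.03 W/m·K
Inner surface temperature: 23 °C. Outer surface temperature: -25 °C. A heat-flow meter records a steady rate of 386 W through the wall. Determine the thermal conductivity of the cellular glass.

k ≈ 0.0392 W/(m·K)

Series thermal resistances:
R_plasterboard = L/(kA) = 0.21/(0.217×29.1) = 0.03326 K/W
R_float glass = L/(kA) = 0.105/(1.03×29.1) = 0.003503 K/W
Sum of known resistances R_other = 0.03676 K/W
Total R = ΔT/Q = 48/386 = 0.1244 K/W
R_cellular glass = R_total − R_other = 0.08759 K/W
k = L/(R·A) = 0.1/(0.08759×29.1)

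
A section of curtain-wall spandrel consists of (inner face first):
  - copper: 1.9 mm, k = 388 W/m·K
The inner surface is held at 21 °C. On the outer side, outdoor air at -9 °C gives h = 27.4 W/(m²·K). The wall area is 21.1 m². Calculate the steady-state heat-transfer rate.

Q ≈ 17300 W

Series thermal resistances:
R_copper = L/(kA) = 0.0019/(388×21.1) = 2.321×10^-7 K/W
R_outer film = 1/(h_o·A) = 1/(27.4×21.1) = 0.00173 K/W
R_total = 0.00173 K/W
Q = ΔT / R_total = 30 / 0.00173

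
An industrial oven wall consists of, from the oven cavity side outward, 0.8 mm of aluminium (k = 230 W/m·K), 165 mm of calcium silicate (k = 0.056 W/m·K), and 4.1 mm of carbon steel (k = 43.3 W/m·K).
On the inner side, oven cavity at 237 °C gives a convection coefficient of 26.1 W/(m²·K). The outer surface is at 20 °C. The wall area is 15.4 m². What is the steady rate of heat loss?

Q ≈ 1120 W

Series thermal resistances:
R_inner film = 1/(h_i·A) = 1/(26.1×15.4) = 0.002488 K/W
R_aluminium = L/(kA) = 0.0008/(230×15.4) = 2.259×10^-7 K/W
R_calcium silicate = L/(kA) = 0.165/(0.056×15.4) = 0.1913 K/W
R_carbon steel = L/(kA) = 0.0041/(43.3×15.4) = 6.149×10^-6 K/W
R_total = 0.1938 K/W
Q = ΔT / R_total = 217 / 0.1938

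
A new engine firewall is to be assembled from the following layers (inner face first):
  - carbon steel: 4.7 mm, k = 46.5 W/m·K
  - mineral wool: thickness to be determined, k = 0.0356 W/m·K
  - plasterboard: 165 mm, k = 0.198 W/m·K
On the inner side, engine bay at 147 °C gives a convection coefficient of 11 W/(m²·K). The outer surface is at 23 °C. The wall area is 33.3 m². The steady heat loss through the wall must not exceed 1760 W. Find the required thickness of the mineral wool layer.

L ≈ 50.6 mm

Thermal resistances in series:
R_inner film = 1/(h_i·A) = 1/(11×33.3) = 0.00273 K/W
R_carbon steel = L/(kA) = 0.0047/(46.5×33.3) = 3.035×10^-6 K/W
R_plasterboard = L/(kA) = 0.165/(0.198×33.3) = 0.02503 K/W
Sum of the known resistances R_other = 0.02776 K/W
Required total resistance R_tot = ΔT/Q_allow = 124/1760 = 0.07045 K/W
R_mineral wool = R_tot − R_other = 0.0427 K/W
L = R·k·A = 0.0427×0.0356×33.3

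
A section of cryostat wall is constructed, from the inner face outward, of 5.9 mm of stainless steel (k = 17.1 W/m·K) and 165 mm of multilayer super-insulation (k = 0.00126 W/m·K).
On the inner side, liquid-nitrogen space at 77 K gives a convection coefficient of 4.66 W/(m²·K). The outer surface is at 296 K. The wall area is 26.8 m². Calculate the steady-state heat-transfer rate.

Q ≈ 44.7 W

Thermal resistances in series:
R_inner film = 1/(h_i·A) = 1/(4.66×26.8) = 0.008007 K/W
R_stainless steel = L/(kA) = 0.0059/(17.1×26.8) = 1.287×10^-5 K/W
R_multilayer super-insulation = L/(kA) = 0.165/(0.00126×26.8) = 4.886 K/W
R_total = 4.894 K/W
Q = ΔT / R_total = 219 / 4.894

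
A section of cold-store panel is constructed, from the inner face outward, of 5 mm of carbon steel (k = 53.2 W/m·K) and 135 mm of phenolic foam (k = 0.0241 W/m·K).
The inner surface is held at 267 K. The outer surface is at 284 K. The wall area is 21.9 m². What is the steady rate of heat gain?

Q ≈ 66.5 W

Treating each layer as a thermal resistance in series:
R_carbon steel = L/(kA) = 0.005/(53.2×21.9) = 4.292×10^-6 K/W
R_phenolic foam = L/(kA) = 0.135/(0.0241×21.9) = 0.2558 K/W
R_total = 0.2558 K/W
Q = ΔT / R_total = 17 / 0.2558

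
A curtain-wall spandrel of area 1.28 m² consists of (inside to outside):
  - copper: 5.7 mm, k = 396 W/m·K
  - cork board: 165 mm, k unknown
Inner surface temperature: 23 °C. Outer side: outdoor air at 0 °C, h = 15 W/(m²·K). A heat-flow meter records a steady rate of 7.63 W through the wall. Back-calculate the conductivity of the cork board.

k ≈ 0.0435 W/(m·K)

Model the wall as resistances in series:
R_copper = L/(kA) = 0.0057/(396×1.28) = 1.125×10^-5 K/W
R_outer film = 1/(h_o·A) = 1/(15×1.28) = 0.05208 K/W
Sum of known resistances R_other = 0.05209 K/W
Total R = ΔT/Q = 23/7.63 = 3.014 K/W
R_cork board = R_total − R_other = 2.962 K/W
k = L/(R·A) = 0.165/(2.962×1.28)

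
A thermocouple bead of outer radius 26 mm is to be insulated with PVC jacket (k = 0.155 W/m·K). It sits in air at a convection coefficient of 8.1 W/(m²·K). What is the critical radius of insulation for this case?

r_cr ≈ 38.3 mm

For a sphere r_cr = 2k/h = 2×0.155/8.1
r_cr = 38.3 mm; since the bare radius (26 mm) is below r_cr, adding a thin layer of insulation will *increase* heat loss.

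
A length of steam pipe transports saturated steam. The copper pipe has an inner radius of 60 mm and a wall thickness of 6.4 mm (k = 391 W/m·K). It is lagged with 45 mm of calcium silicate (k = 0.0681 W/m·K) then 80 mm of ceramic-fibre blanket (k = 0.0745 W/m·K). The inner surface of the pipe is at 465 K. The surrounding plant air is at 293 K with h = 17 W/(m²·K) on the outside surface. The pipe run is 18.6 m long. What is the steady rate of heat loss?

For a radial system each layer contributes R = ln(r_out/r_in)/(2πkL); films add R = 1/(hA).
R_copper pipe wall = ln(66.4/60)/(2π×391×18.6) = 2.218×10^-6 K/W
R_calcium silicate = ln(111.4/66.4)/(2π×0.0681×18.6) = 0.06501 K/W
R_ceramic-fibre blanket = ln(191.4/111.4)/(2π×0.0745×18.6) = 0.06216 K/W
R_outer film = 1/(h_o·2πr_oL) = 1/(17×2π×0.1914×18.6) = 0.00263 K/W
R_total = 0.1298 K/W
Q = ΔT/R_total = 172/0.1298

Q ≈ 1330 W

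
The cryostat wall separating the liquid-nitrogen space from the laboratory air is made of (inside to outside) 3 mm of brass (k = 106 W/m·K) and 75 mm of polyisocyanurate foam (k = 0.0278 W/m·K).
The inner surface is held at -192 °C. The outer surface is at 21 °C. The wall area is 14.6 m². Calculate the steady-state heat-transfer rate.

Q ≈ 1150 W

Using the resistance-network approach (series):
R_brass = L/(kA) = 0.003/(106×14.6) = 1.938×10^-6 K/W
R_polyisocyanurate foam = L/(kA) = 0.075/(0.0278×14.6) = 0.1848 K/W
R_total = 0.1848 K/W
Q = ΔT / R_total = 213 / 0.1848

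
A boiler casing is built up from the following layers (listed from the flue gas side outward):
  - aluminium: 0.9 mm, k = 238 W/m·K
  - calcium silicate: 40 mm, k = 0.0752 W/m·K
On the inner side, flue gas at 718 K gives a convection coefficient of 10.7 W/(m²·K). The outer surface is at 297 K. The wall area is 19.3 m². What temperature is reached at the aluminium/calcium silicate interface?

Treating each layer as a thermal resistance in series:
R_inner film = 1/(h_i·A) = 1/(10.7×19.3) = 0.004842 K/W
R_aluminium = L/(kA) = 0.0009/(238×19.3) = 1.959×10^-7 K/W
R_calcium silicate = L/(kA) = 0.04/(0.0752×19.3) = 0.02756 K/W
R_total = 0.0324 K/W;  Q = ΔT/R_total = 421/0.0324 = 12990 W
T_interface = T_inner − Q·ΣR(inner→interface) = 718 − 13000×0.004843

T ≈ 655 K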